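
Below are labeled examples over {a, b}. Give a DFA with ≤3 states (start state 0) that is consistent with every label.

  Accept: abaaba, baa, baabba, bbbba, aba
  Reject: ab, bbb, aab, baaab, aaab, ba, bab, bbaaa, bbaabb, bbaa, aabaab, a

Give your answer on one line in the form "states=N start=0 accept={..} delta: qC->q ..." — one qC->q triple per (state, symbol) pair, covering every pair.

states=3 start=0 accept={0} delta: 0a->1 0b->1 1a->2 1b->2 2a->0 2b->1

Fold the examples into a partial DFA from state 0: repeatedly fix the first undefined (state, symbol) met by the shortest-then-alphabetical prefix, trying targets in increasing order and rejecting any under which an Accept and a Reject string meet in one state with the same remainder; add a state when all current targets are rejected. Accepting states are where Accept strings end.
a: 0a undefined. 0a->0: no, aba/ba meet in 0 with "ba" left. Open state 1: 0a->1.
b: 0b undefined. 0b->0: no, baa/bbaa meet in 1 with "a" left. 0b->1: ok.
aa: 1a undefined. 1a->0: no, baa/aab meet in 1. 1a->1: no, baa/ba meet in 1. Open state 2: 1a->2.
ab: 1b undefined. 1b->0: no, baa/bbaaa meet in 2 with "a" left. 1b->1: no, baa/bbaa meet in 2 with "a" left. 1b->2: ok.
aaa: 2a undefined. 2a->0: ok.
aab: 2b undefined. 2b->0: no, abaaba/bbb meet in 0. 2b->1: ok.
All examples now run through 3 states with every (state, symbol) defined. Accept strings end in {0}, Reject strings end in {1,2}; accept={0}.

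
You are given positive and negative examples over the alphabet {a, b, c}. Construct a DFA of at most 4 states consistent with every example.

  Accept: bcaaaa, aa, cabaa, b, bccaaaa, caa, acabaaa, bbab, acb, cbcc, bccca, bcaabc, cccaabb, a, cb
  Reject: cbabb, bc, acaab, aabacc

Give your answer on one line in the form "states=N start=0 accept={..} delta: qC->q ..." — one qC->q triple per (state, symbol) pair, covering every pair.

Grow the machine one transition at a time. Run the examples from 0; the earliest place one falls off (shortest prefix, ties alphabetical) gets sent to the lowest-numbered state that keeps every Accept/Reject pair distinguishable — a pair clashes when both reach the same state with identical unread suffix — and to a fresh state only if none does.
a: 0a undefined. 0a->0: ok.
b: 0b undefined. 0b->0: ok.
c: 0c undefined. 0c->0: no, bcaaaa/cbabb meet in 0. Open state 1: 0c->1.
ca: 1a undefined. 1a->0: no, bcaaaa/acaab meet in 0. 1a->1: no, bcaaaa/bc meet in 1. Open state 2: 1a->2.
cb: 1b undefined. 1b->0: no, aa/cbabb meet in 0. 1b->1: no, acb/bc meet in 1. 1b->2: ok.
cc: 1c undefined. 1c->0: no, aa/aabacc meet in 0. 1c->1: no, cccaabb/cbabb meet in 2 with "abb" left. 1c->2: no, acb/aabacc meet in 2. Open state 3: 1c->3.
caa: 2a undefined. 2a->0: no, bcaaaa/cbabb meet in 0. 2a->1: no, bcaaaa/bc meet in 1. 2a->2: ok.
cab: 2b undefined. 2b->0: no, aa/cbabb meet in 0. 2b->1: no, bcaaaa/cbabb meet in 2. 2b->2: no, bcaaaa/cbabb meet in 2. 2b->3: ok.
cbc: 2c undefined. 2c->0: no, cbcc/bc meet in 1. 2c->1: no, cbcc/acaab meet in 3. 2c->2: ok.
ccc: 3c undefined. 3c->0: ok.
bcca: 3a undefined. 3a->0: ok.
cbabb: 3b undefined. 3b->0: no, aa/cbabb meet in 0. 3b->1: ok.
All examples now run through 4 states with every (state, symbol) defined. Accept strings end in {0,2}, Reject strings end in {1,3}; accept={0,2}.

states=4 start=0 accept={0,2} delta: 0a->0 0b->0 0c->1 1a->2 1b->2 1c->3 2a->2 2b->3 2c->2 3a->0 3b->1 3c->0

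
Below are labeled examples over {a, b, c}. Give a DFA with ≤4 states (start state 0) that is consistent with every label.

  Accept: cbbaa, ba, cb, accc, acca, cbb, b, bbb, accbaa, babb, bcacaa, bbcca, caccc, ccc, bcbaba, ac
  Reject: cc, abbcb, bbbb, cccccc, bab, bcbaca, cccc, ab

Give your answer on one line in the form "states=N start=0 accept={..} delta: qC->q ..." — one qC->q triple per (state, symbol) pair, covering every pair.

State merging on the prefix tree: take the shortest (then alphabetical) example prefix whose next move is undefined and point that move at state 0, else 1, else 2, ...; a target is out if some Accept/Reject pair would then sit in one state with the same input left (inseparable). If every existing state is out, open a new one.
a: 0a undefined. 0a->0: no, b/ab meet in 0 with "b" left. Open state 1: 0a->1.
b: 0b undefined. 0b->0: no, b/bbbb meet in 0. 0b->1: ok.
c: 0c undefined. 0c->0: no, cbb/ab meet in 1 with "b" left. 0c->1: no, cb/ab meet in 1 with "b" left. Open state 2: 0c->2.
ab: 1b undefined. 1b->0: ok.
ac: 1c undefined. 1c->0: no, accc/cc meet in 2 with "c" left. 1c->1: no, ba/bcbaca meet in 1 with "a" left. 1c->2: no, cb/abbcb meet in 2 with "b" left. Open state 3: 1c->3.
ba: 1a undefined. 1a->0: no, ba/bbbb meet in 0. 1a->1: ok.
ca: 2a undefined. 2a->0: ok.
cb: 2b undefined. 2b->0: no, cb/bbbb meet in 0. 2b->1: no, cbb/bbbb meet in 0. 2b->2: ok.
cc: 2c undefined. 2c->0: ok.
acc: 3c undefined. 3c->0: ok.
bca: 3a undefined. 3a->0: ok.
bcb: 3b undefined. 3b->0: ok.
All examples now run through 4 states with every (state, symbol) defined. Accept strings end in {1,2,3}, Reject strings end in {0}; accept={1,2,3}.

states=4 start=0 accept={1,2,3} delta: 0a->1 0b->1 0c->2 1a->1 1b->0 1c->3 2a->0 2b->2 2c->0 3a->0 3b->0 3c->0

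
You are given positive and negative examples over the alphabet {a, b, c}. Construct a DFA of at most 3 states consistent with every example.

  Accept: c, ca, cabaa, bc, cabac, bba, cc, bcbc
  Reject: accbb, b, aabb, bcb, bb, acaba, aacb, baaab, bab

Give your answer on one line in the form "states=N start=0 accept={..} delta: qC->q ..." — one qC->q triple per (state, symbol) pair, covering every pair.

states=3 start=0 accept={0} delta: 0a->0 0b->1 0c->0 1a->2 1b->2 1c->0 2a->0 2b->1 2c->0

State merging on the prefix tree: take the shortest (then alphabetical) example prefix whose next move is undefined and point that move at state 0, else 1, else 2, ...; a target is out if some Accept/Reject pair would then sit in one state with the same input left (inseparable). If every existing state is out, open a new one.
a: 0a undefined. 0a->0: ok.
b: 0b undefined. 0b->0: no, bba/b meet in 0. Open state 1: 0b->1.
c: 0c undefined. 0c->0: ok.
ba: 1a undefined. 1a->0: no, c/acaba meet in 0. 1a->1: no, cabaa/b meet in 1. Open state 2: 1a->2.
bb: 1b undefined. 1b->0: no, c/accbb meet in 0. 1b->1: no, bba/acaba meet in 2. 1b->2: ok.
bc: 1c undefined. 1c->0: ok.
baa: 2a undefined. 2a->0: ok.
bab: 2b undefined. 2b->0: no, c/bab meet in 0. 2b->1: ok.
cabac: 2c undefined. 2c->0: ok.
All examples now run through 3 states with every (state, symbol) defined. Accept strings end in {0}, Reject strings end in {1,2}; accept={0}.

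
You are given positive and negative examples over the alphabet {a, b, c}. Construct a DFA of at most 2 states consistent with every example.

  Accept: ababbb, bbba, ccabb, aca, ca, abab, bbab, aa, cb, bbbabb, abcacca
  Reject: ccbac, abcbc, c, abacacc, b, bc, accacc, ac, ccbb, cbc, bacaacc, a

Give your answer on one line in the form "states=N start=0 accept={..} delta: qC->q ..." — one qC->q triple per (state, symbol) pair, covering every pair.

states=2 start=0 accept={0} delta: 0a->1 0b->1 0c->1 1a->0 1b->0 1c->1

Grow the machine one transition at a time. Run the examples from 0; the earliest place one falls off (shortest prefix, ties alphabetical) gets sent to the lowest-numbered state that keeps every Accept/Reject pair distinguishable — a pair clashes when both reach the same state with identical unread suffix — and to a fresh state only if none does.
a: 0a undefined. 0a->0: no, aa/a meet in 0. Open state 1: 0a->1.
b: 0b undefined. 0b->0: no, bbba/a meet in 1. 0b->1: ok.
c: 0c undefined. 0c->0: no, ca/b meet in 1. 0c->1: ok.
aa: 1a undefined. 1a->0: ok.
ab: 1b undefined. 1b->0: ok.
ac: 1c undefined. 1c->0: no, ababbb/bc meet in 0. 1c->1: ok.
All examples now run through 2 states with every (state, symbol) defined. Accept strings end in {0}, Reject strings end in {1}; accept={0}.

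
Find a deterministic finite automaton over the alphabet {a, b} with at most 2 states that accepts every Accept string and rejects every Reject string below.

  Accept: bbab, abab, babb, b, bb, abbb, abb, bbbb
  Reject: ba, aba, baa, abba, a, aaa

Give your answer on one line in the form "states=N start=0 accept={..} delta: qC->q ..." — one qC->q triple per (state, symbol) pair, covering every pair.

Grow the machine one transition at a time. Run the examples from 0; the earliest place one falls off (shortest prefix, ties alphabetical) gets sent to the lowest-numbered state that keeps every Accept/Reject pair distinguishable — a pair clashes when both reach the same state with identical unread suffix — and to a fresh state only if none does.
a: 0a undefined. 0a->0: ok.
b: 0b undefined. 0b->0: no, bbab/ba meet in 0. Open state 1: 0b->1.
ba: 1a undefined. 1a->0: ok.
bb: 1b undefined. 1b->0: no, babb/ba meet in 0. 1b->1: ok.
All examples now run through 2 states with every (state, symbol) defined. Accept strings end in {1}, Reject strings end in {0}; accept={1}.

states=2 start=0 accept={1} delta: 0a->0 0b->1 1a->0 1b->1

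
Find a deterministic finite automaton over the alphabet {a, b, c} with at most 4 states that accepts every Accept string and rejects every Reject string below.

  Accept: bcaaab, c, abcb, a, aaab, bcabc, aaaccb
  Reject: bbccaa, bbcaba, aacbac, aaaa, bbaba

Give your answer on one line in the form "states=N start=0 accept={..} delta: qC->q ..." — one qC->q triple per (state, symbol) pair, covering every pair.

Grow the machine one transition at a time. Run the examples from 0; the earliest place one falls off (shortest prefix, ties alphabetical) gets sent to the lowest-numbered state that keeps every Accept/Reject pair distinguishable — a pair clashes when both reach the same state with identical unread suffix — and to a fresh state only if none does.
a: 0a undefined. 0a->0: no, a/aaaa meet in 0. Open state 1: 0a->1.
b: 0b undefined. 0b->0: ok.
c: 0c undefined. 0c->0: ok.
aa: 1a undefined. 1a->0: no, c/bbccaa meet in 0. 1a->1: no, a/bbccaa meet in 1. Open state 2: 1a->2.
ab: 1b undefined. 1b->0: no, a/bbcaba meet in 1. 1b->1: ok.
aaa: 2a undefined. 2a->0: no, a/aaaa meet in 1. 2a->1: ok.
aac: 2c undefined. 2c->0: no, bcabc/aacbac meet in 1 with "c" left. 2c->1: no, bcaaab/aacbac meet in 1. 2c->2: ok.
abc: 1c undefined. 1c->0: ok.
aacb: 2b undefined. 2b->0: no, c/aacbac meet in 0. 2b->1: ok.
All examples now run through 3 states with every (state, symbol) defined. Accept strings end in {0,1}, Reject strings end in {2}; accept={0,1}.

states=3 start=0 accept={0,1} delta: 0a->1 0b->0 0c->0 1a->2 1b->1 1c->0 2a->1 2b->1 2c->2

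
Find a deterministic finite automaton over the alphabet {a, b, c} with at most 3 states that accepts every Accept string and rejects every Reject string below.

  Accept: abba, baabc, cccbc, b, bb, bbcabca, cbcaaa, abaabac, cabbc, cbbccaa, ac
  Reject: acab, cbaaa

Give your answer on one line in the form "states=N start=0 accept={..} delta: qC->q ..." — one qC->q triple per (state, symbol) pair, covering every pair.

State merging on the prefix tree: take the shortest (then alphabetical) example prefix whose next move is undefined and point that move at state 0, else 1, else 2, ...; a target is out if some Accept/Reject pair would then sit in one state with the same input left (inseparable). If every existing state is out, open a new one.
a: 0a undefined. 0a->0: ok.
b: 0b undefined. 0b->0: ok.
c: 0c undefined. 0c->0: no, abba/acab meet in 0. Open state 1: 0c->1.
ca: 1a undefined. 1a->0: no, abba/acab meet in 0. 1a->1: ok.
cb: 1b undefined. 1b->0: no, abba/acab meet in 0. 1b->1: no, baabc/acab meet in 1. Open state 2: 1b->2.
cc: 1c undefined. 1c->0: ok.
cba: 2a undefined. 2a->0: no, abba/cbaaa meet in 0. 2a->1: no, baabc/cbaaa meet in 1. 2a->2: ok.
cbb: 2b undefined. 2b->0: ok.
cbc: 2c undefined. 2c->0: ok.
All examples now run through 3 states with every (state, symbol) defined. Accept strings end in {0,1}, Reject strings end in {2}; accept={0,1}.

states=3 start=0 accept={0,1} delta: 0a->0 0b->0 0c->1 1a->1 1b->2 1c->0 2a->2 2b->0 2c->0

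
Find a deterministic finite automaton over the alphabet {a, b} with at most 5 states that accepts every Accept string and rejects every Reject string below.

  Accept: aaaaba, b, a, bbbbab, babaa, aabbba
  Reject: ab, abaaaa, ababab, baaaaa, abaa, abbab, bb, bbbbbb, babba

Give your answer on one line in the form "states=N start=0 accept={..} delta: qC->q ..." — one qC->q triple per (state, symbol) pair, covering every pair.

states=5 start=0 accept={1,3} delta: 0a->1 0b->1 1a->2 1b->2 2a->1 2b->3 3a->3 3b->4 4a->0 4b->3

Grow the machine one transition at a time. Run the examples from 0; the earliest place one falls off (shortest prefix, ties alphabetical) gets sent to the lowest-numbered state that keeps every Accept/Reject pair distinguishable — a pair clashes when both reach the same state with identical unread suffix — and to a fresh state only if none does.
a: 0a undefined. 0a->0: no, b/ab meet in 0 with "b" left. Open state 1: 0a->1.
b: 0b undefined. 0b->0: no, b/bb meet in 0. 0b->1: ok.
aa: 1a undefined. 1a->0: no, aaaaba/baaaaa meet in 0. 1a->1: no, b/baaaaa meet in 1. Open state 2: 1a->2.
ab: 1b undefined. 1b->0: no, bbbbab/ab meet in 0. 1b->1: no, b/ab meet in 1. 1b->2: ok.
aaa: 2a undefined. 2a->0: no, aaaaba/abaaaa meet in 0. 2a->1: ok.
aab: 2b undefined. 2b->0: no, bbbbab/bbbbbb meet in 0. 2b->1: no, aaaaba/ab meet in 2. 2b->2: no, aaaaba/babba meet in 1. Open state 3: 2b->3.
aabb: 3b undefined. 3b->0: no, b/babba meet in 1. 3b->1: no, bbbbab/bbbbbb meet in 3. 3b->2: no, b/babba meet in 1. 3b->3: no, aaaaba/babba meet in 3 with "a" left. Open state 4: 3b->4.
abba: 3a undefined. 3a->0: no, b/abbab meet in 1. 3a->1: no, babaa/ab meet in 2. 3a->2: no, aaaaba/ab meet in 2. 3a->3: ok.
aabbb: 4b undefined. 4b->0: no, b/bbbbbb meet in 1. 4b->1: no, aabbba/ab meet in 2. 4b->2: no, aaaaba/bbbbbb meet in 3. 4b->3: ok.
babba: 4a undefined. 4a->0: ok.
All examples now run through 5 states with every (state, symbol) defined. Accept strings end in {1,3}, Reject strings end in {0,2,4}; accept={1,3}.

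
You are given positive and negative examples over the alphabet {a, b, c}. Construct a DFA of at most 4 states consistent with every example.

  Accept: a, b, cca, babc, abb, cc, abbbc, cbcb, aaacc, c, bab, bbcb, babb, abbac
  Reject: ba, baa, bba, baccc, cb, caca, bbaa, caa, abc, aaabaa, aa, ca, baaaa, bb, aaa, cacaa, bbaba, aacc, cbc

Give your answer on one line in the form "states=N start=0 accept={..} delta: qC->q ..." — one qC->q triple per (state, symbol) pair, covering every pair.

states=4 start=0 accept={0,1} delta: 0a->1 0b->1 0c->1 1a->2 1b->2 1c->0 2a->3 2b->0 2c->2 3a->2 3b->1 3c->0

State merging on the prefix tree: take the shortest (then alphabetical) example prefix whose next move is undefined and point that move at state 0, else 1, else 2, ...; a target is out if some Accept/Reject pair would then sit in one state with the same input left (inseparable). If every existing state is out, open a new one.
a: 0a undefined. 0a->0: no, a/aa meet in 0. Open state 1: 0a->1.
b: 0b undefined. 0b->0: no, a/ba meet in 1. 0b->1: ok.
c: 0c undefined. 0c->0: no, a/cb meet in 1. 0c->1: ok.
aa: 1a undefined. 1a->0: no, a/baa meet in 1. 1a->1: no, a/ba meet in 1. Open state 2: 1a->2.
ab: 1b undefined. 1b->0: no, a/bba meet in 1. 1b->1: no, a/cb meet in 1. 1b->2: ok.
cc: 1c undefined. 1c->0: ok.
aaa: 2a undefined. 2a->0: no, a/bbaa meet in 1. 2a->1: no, a/baa meet in 1. 2a->2: no, aaacc/aacc meet in 2 with "cc" left. Open state 3: 2a->3.
aac: 2c undefined. 2c->0: no, a/caca meet in 1. 2c->1: no, a/baccc meet in 1. 2c->2: ok.
abb: 2b undefined. 2b->0: ok.
aaab: 3b undefined. 3b->0: no, a/bbaba meet in 1. 3b->1: ok.
aaac: 3c undefined. 3c->0: ok.
baaa: 3a undefined. 3a->0: no, a/baaaa meet in 1. 3a->1: no, a/bbaa meet in 1. 3a->2: ok.
All examples now run through 4 states with every (state, symbol) defined. Accept strings end in {0,1}, Reject strings end in {2,3}; accept={0,1}.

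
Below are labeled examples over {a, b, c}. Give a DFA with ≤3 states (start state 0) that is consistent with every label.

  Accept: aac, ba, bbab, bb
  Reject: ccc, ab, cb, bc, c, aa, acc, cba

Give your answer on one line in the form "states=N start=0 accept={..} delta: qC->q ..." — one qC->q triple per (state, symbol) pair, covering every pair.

states=3 start=0 accept={2} delta: 0a->1 0b->2 0c->1 1a->1 1b->0 1c->2 2a->2 2b->2 2c->0

Fold the examples into a partial DFA from state 0: repeatedly fix the first undefined (state, symbol) met by the shortest-then-alphabetical prefix, trying targets in increasing order and rejecting any under which an Accept and a Reject string meet in one state with the same remainder; add a state when all current targets are rejected. Accepting states are where Accept strings end.
a: 0a undefined. 0a->0: no, aac/c meet in 0 with "c" left. Open state 1: 0a->1.
b: 0b undefined. 0b->0: no, bbab/ab meet in 1 with "b" left. 0b->1: no, ba/aa meet in 1 with "a" left. Open state 2: 0b->2.
c: 0c undefined. 0c->0: no, ba/cba meet in 2 with "a" left. 0c->1: ok.
aa: 1a undefined. 1a->0: no, aac/c meet in 1. 1a->1: ok.
ab: 1b undefined. 1b->0: ok.
ac: 1c undefined. 1c->0: no, aac/ab meet in 0. 1c->1: no, aac/ccc meet in 1. 1c->2: ok.
ba: 2a undefined. 2a->0: no, ba/ab meet in 0. 2a->1: no, ba/c meet in 1. 2a->2: ok.
bb: 2b undefined. 2b->0: no, bbab/ab meet in 0. 2b->1: no, bbab/ab meet in 0. 2b->2: ok.
bc: 2c undefined. 2c->0: ok.
All examples now run through 3 states with every (state, symbol) defined. Accept strings end in {2}, Reject strings end in {0,1}; accept={2}.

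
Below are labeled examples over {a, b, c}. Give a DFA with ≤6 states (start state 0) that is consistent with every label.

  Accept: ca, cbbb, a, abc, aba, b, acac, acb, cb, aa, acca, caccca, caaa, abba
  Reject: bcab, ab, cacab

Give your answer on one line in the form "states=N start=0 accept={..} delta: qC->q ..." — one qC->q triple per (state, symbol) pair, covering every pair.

states=3 start=0 accept={0,1} delta: 0a->1 0b->0 0c->0 1a->0 1b->2 1c->0 2a->0 2b->0 2c->0

Grow the machine one transition at a time. Run the examples from 0; the earliest place one falls off (shortest prefix, ties alphabetical) gets sent to the lowest-numbered state that keeps every Accept/Reject pair distinguishable — a pair clashes when both reach the same state with identical unread suffix — and to a fresh state only if none does.
a: 0a undefined. 0a->0: no, b/ab meet in 0 with "b" left. Open state 1: 0a->1.
b: 0b undefined. 0b->0: ok.
c: 0c undefined. 0c->0: ok.
aa: 1a undefined. 1a->0: ok.
ab: 1b undefined. 1b->0: no, cbbb/bcab meet in 0. 1b->1: no, ca/bcab meet in 1. Open state 2: 1b->2.
ac: 1c undefined. 1c->0: ok.
aba: 2a undefined. 2a->0: ok.
abb: 2b undefined. 2b->0: ok.
abc: 2c undefined. 2c->0: ok.
All examples now run through 3 states with every (state, symbol) defined. Accept strings end in {0,1}, Reject strings end in {2}; accept={0,1}.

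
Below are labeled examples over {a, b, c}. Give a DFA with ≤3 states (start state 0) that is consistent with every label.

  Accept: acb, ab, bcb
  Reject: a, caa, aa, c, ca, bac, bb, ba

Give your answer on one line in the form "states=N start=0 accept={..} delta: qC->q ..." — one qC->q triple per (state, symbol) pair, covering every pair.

Fold the examples into a partial DFA from state 0: repeatedly fix the first undefined (state, symbol) met by the shortest-then-alphabetical prefix, trying targets in increasing order and rejecting any under which an Accept and a Reject string meet in one state with the same remainder; add a state when all current targets are rejected. Accepting states are where Accept strings end.
a: 0a undefined. 0a->0: ok.
b: 0b undefined. 0b->0: no, ab/a meet in 0. Open state 1: 0b->1.
c: 0c undefined. 0c->0: ok.
ba: 1a undefined. 1a->0: ok.
bb: 1b undefined. 1b->0: ok.
bc: 1c undefined. 1c->0: ok.
All examples now run through 2 states with every (state, symbol) defined. Accept strings end in {1}, Reject strings end in {0}; accept={1}.

states=2 start=0 accept={1} delta: 0a->0 0b->1 0c->0 1a->0 1b->0 1c->0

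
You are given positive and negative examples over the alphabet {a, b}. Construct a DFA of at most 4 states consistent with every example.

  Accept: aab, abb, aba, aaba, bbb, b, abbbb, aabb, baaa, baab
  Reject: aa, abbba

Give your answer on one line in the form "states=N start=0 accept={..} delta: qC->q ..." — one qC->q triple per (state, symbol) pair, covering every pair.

states=3 start=0 accept={1,2} delta: 0a->0 0b->1 1a->1 1b->2 2a->0 2b->2

Grow the machine one transition at a time. Run the examples from 0; the earliest place one falls off (shortest prefix, ties alphabetical) gets sent to the lowest-numbered state that keeps every Accept/Reject pair distinguishable — a pair clashes when both reach the same state with identical unread suffix — and to a fresh state only if none does.
a: 0a undefined. 0a->0: ok.
b: 0b undefined. 0b->0: no, aab/aa meet in 0. Open state 1: 0b->1.
ba: 1a undefined. 1a->0: no, aba/aa meet in 0. 1a->1: ok.
bb: 1b undefined. 1b->0: no, aab/abbba meet in 1. 1b->1: no, aab/abbba meet in 1. Open state 2: 1b->2.
bbb: 2b undefined. 2b->0: no, bbb/aa meet in 0. 2b->1: no, aab/abbba meet in 1. 2b->2: ok.
abbba: 2a undefined. 2a->0: ok.
All examples now run through 3 states with every (state, symbol) defined. Accept strings end in {1,2}, Reject strings end in {0}; accept={1,2}.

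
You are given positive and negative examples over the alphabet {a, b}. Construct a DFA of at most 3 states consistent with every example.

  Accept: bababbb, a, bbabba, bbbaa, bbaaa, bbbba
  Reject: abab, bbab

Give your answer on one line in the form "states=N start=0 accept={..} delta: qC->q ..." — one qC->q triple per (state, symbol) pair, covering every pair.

states=3 start=0 accept={0} delta: 0a->0 0b->1 1a->0 1b->2 2a->0 2b->0

Fold the examples into a partial DFA from state 0: repeatedly fix the first undefined (state, symbol) met by the shortest-then-alphabetical prefix, trying targets in increasing order and rejecting any under which an Accept and a Reject string meet in one state with the same remainder; add a state when all current targets are rejected. Accepting states are where Accept strings end.
a: 0a undefined. 0a->0: ok.
b: 0b undefined. 0b->0: no, bababbb/abab meet in 0. Open state 1: 0b->1.
ba: 1a undefined. 1a->0: ok.
bb: 1b undefined. 1b->0: no, bababbb/abab meet in 1. 1b->1: no, bababbb/abab meet in 1. Open state 2: 1b->2.
bba: 2a undefined. 2a->0: ok.
bbb: 2b undefined. 2b->0: ok.
All examples now run through 3 states with every (state, symbol) defined. Accept strings end in {0}, Reject strings end in {1}; accept={0}.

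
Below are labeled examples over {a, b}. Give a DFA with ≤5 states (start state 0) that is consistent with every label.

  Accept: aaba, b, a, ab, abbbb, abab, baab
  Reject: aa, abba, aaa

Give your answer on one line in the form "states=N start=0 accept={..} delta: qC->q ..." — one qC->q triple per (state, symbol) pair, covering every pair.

states=3 start=0 accept={0,1} delta: 0a->1 0b->0 1a->2 1b->1 2a->2 2b->0

Grow the machine one transition at a time. Run the examples from 0; the earliest place one falls off (shortest prefix, ties alphabetical) gets sent to the lowest-numbered state that keeps every Accept/Reject pair distinguishable — a pair clashes when both reach the same state with identical unread suffix — and to a fresh state only if none does.
a: 0a undefined. 0a->0: no, a/aa meet in 0. Open state 1: 0a->1.
b: 0b undefined. 0b->0: ok.
aa: 1a undefined. 1a->0: no, aaba/aaa meet in 1. 1a->1: no, a/aa meet in 1. Open state 2: 1a->2.
ab: 1b undefined. 1b->0: no, a/abba meet in 1. 1b->1: ok.
aaa: 2a undefined. 2a->0: no, b/aaa meet in 0. 2a->1: no, a/aaa meet in 1. 2a->2: ok.
aab: 2b undefined. 2b->0: ok.
All examples now run through 3 states with every (state, symbol) defined. Accept strings end in {0,1}, Reject strings end in {2}; accept={0,1}.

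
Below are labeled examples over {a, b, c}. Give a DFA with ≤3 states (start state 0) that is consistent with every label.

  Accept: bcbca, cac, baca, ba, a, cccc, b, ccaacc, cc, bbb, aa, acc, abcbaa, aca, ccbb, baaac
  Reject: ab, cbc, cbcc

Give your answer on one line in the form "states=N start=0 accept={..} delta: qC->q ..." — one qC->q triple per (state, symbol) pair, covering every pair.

states=3 start=0 accept={0,1} delta: 0a->1 0b->0 0c->1 1a->0 1b->2 1c->0 2a->0 2b->0 2c->2

State merging on the prefix tree: take the shortest (then alphabetical) example prefix whose next move is undefined and point that move at state 0, else 1, else 2, ...; a target is out if some Accept/Reject pair would then sit in one state with the same input left (inseparable). If every existing state is out, open a new one.
a: 0a undefined. 0a->0: no, b/ab meet in 0 with "b" left. Open state 1: 0a->1.
b: 0b undefined. 0b->0: ok.
c: 0c undefined. 0c->0: no, cccc/cbc meet in 0. 0c->1: ok.
aa: 1a undefined. 1a->0: ok.
ab: 1b undefined. 1b->0: no, bcbca/ab meet in 0. 1b->1: no, cac/ab meet in 1. Open state 2: 1b->2.
ac: 1c undefined. 1c->0: ok.
abc: 2c undefined. 2c->0: no, bcbca/cbcc meet in 1. 2c->1: no, bcbca/cbcc meet in 0. 2c->2: ok.
abcb: 2b undefined. 2b->0: ok.
bcbca: 2a undefined. 2a->0: ok.
All examples now run through 3 states with every (state, symbol) defined. Accept strings end in {0,1}, Reject strings end in {2}; accept={0,1}.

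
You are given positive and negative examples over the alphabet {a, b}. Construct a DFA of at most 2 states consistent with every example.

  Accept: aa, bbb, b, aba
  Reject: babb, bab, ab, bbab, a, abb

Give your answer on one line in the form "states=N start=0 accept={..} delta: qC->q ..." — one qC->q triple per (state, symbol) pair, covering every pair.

Grow the machine one transition at a time. Run the examples from 0; the earliest place one falls off (shortest prefix, ties alphabetical) gets sent to the lowest-numbered state that keeps every Accept/Reject pair distinguishable — a pair clashes when both reach the same state with identical unread suffix — and to a fresh state only if none does.
a: 0a undefined. 0a->0: no, aa/a meet in 0. Open state 1: 0a->1.
b: 0b undefined. 0b->0: ok.
aa: 1a undefined. 1a->0: ok.
ab: 1b undefined. 1b->0: no, aa/babb meet in 0. 1b->1: ok.
All examples now run through 2 states with every (state, symbol) defined. Accept strings end in {0}, Reject strings end in {1}; accept={0}.

states=2 start=0 accept={0} delta: 0a->1 0b->0 1a->0 1b->1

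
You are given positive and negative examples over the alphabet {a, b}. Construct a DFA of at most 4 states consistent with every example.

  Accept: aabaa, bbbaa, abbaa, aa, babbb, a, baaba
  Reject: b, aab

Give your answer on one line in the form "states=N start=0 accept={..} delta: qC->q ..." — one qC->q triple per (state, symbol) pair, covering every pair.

states=3 start=0 accept={0} delta: 0a->0 0b->1 1a->0 1b->2 2a->0 2b->0

Fold the examples into a partial DFA from state 0: repeatedly fix the first undefined (state, symbol) met by the shortest-then-alphabetical prefix, trying targets in increasing order and rejecting any under which an Accept and a Reject string meet in one state with the same remainder; add a state when all current targets are rejected. Accepting states are where Accept strings end.
a: 0a undefined. 0a->0: ok.
b: 0b undefined. 0b->0: no, aabaa/b meet in 0. Open state 1: 0b->1.
ba: 1a undefined. 1a->0: ok.
bb: 1b undefined. 1b->0: no, babbb/b meet in 1. 1b->1: no, babbb/b meet in 1. Open state 2: 1b->2.
bbb: 2b undefined. 2b->0: ok.
abba: 2a undefined. 2a->0: ok.
All examples now run through 3 states with every (state, symbol) defined. Accept strings end in {0}, Reject strings end in {1}; accept={0}.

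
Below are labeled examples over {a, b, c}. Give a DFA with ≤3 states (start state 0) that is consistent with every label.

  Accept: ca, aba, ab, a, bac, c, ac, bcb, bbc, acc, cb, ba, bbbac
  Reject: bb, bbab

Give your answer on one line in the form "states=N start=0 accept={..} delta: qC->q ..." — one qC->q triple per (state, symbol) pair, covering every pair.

states=3 start=0 accept={0,1} delta: 0a->0 0b->1 0c->0 1a->0 1b->2 1c->0 2a->1 2b->0 2c->0

Fold the examples into a partial DFA from state 0: repeatedly fix the first undefined (state, symbol) met by the shortest-then-alphabetical prefix, trying targets in increasing order and rejecting any under which an Accept and a Reject string meet in one state with the same remainder; add a state when all current targets are rejected. Accepting states are where Accept strings end.
a: 0a undefined. 0a->0: ok.
b: 0b undefined. 0b->0: no, aba/bb meet in 0. Open state 1: 0b->1.
c: 0c undefined. 0c->0: ok.
ba: 1a undefined. 1a->0: ok.
bb: 1b undefined. 1b->0: no, ca/bb meet in 0. 1b->1: no, ab/bb meet in 1. Open state 2: 1b->2.
bc: 1c undefined. 1c->0: ok.
bba: 2a undefined. 2a->0: no, ab/bbab meet in 1. 2a->1: ok.
bbb: 2b undefined. 2b->0: ok.
bbc: 2c undefined. 2c->0: ok.
All examples now run through 3 states with every (state, symbol) defined. Accept strings end in {0,1}, Reject strings end in {2}; accept={0,1}.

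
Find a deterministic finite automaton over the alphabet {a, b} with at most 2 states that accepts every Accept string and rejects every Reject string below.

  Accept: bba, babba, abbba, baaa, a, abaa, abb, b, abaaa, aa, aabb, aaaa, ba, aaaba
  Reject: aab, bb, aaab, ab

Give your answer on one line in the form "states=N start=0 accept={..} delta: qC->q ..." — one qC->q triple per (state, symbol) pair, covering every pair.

states=2 start=0 accept={1} delta: 0a->1 0b->1 1a->1 1b->0

Grow the machine one transition at a time. Run the examples from 0; the earliest place one falls off (shortest prefix, ties alphabetical) gets sent to the lowest-numbered state that keeps every Accept/Reject pair distinguishable — a pair clashes when both reach the same state with identical unread suffix — and to a fresh state only if none does.
a: 0a undefined. 0a->0: no, abb/bb meet in 0 with "bb" left. Open state 1: 0a->1.
b: 0b undefined. 0b->0: no, b/bb meet in 0. 0b->1: ok.
aa: 1a undefined. 1a->0: no, a/aab meet in 1. 1a->1: ok.
ab: 1b undefined. 1b->0: ok.
All examples now run through 2 states with every (state, symbol) defined. Accept strings end in {1}, Reject strings end in {0}; accept={1}.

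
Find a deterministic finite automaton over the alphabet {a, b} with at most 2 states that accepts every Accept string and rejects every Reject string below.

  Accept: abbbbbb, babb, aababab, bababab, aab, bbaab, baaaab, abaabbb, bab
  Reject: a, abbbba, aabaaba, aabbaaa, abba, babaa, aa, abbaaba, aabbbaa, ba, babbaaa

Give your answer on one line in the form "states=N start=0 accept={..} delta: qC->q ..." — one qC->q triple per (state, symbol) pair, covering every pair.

Fold the examples into a partial DFA from state 0: repeatedly fix the first undefined (state, symbol) met by the shortest-then-alphabetical prefix, trying targets in increasing order and rejecting any under which an Accept and a Reject string meet in one state with the same remainder; add a state when all current targets are rejected. Accepting states are where Accept strings end.
a: 0a undefined. 0a->0: ok.
b: 0b undefined. 0b->0: no, abbbbbb/a meet in 0. Open state 1: 0b->1.
ba: 1a undefined. 1a->0: ok.
bb: 1b undefined. 1b->0: no, abbbbbb/a meet in 0. 1b->1: ok.
All examples now run through 2 states with every (state, symbol) defined. Accept strings end in {1}, Reject strings end in {0}; accept={1}.

states=2 start=0 accept={1} delta: 0a->0 0b->1 1a->0 1b->1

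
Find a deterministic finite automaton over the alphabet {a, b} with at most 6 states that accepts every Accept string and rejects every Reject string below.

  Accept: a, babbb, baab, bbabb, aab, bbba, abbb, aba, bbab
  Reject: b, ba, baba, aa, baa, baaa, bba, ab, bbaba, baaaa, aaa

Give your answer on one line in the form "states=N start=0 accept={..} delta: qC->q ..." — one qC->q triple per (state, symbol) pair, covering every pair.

states=5 start=0 accept={1,3,4} delta: 0a->1 0b->2 1a->2 1b->0 2a->2 2b->3 3a->2 3b->4 4a->1 4b->1

Fold the examples into a partial DFA from state 0: repeatedly fix the first undefined (state, symbol) met by the shortest-then-alphabetical prefix, trying targets in increasing order and rejecting any under which an Accept and a Reject string meet in one state with the same remainder; add a state when all current targets are rejected. Accepting states are where Accept strings end.
a: 0a undefined. 0a->0: no, a/aa meet in 0. Open state 1: 0a->1.
b: 0b undefined. 0b->0: no, a/ba meet in 1. 0b->1: no, a/b meet in 1. Open state 2: 0b->2.
aa: 1a undefined. 1a->0: no, a/aaa meet in 1. 1a->1: no, a/aa meet in 1. 1a->2: ok.
ab: 1b undefined. 1b->0: ok.
ba: 2a undefined. 2a->0: no, a/baa meet in 1. 2a->1: no, a/ba meet in 1. 2a->2: ok.
bb: 2b undefined. 2b->0: no, a/baba meet in 1. 2b->1: no, babbb/b meet in 2. 2b->2: no, babbb/b meet in 2. Open state 3: 2b->3.
bba: 3a undefined. 3a->0: no, bbab/b meet in 2. 3a->1: no, a/baba meet in 1. 3a->2: ok.
bbb: 3b undefined. 3b->0: no, babbb/b meet in 2. 3b->1: no, babbb/ab meet in 0. 3b->2: no, bbabb/b meet in 2. 3b->3: no, bbba/b meet in 2. Open state 4: 3b->4.
bbba: 4a undefined. 4a->0: no, bbba/ab meet in 0. 4a->1: ok.
babbb: 4b undefined. 4b->0: no, babbb/ab meet in 0. 4b->1: ok.
All examples now run through 5 states with every (state, symbol) defined. Accept strings end in {1,3,4}, Reject strings end in {0,2}; accept={1,3,4}.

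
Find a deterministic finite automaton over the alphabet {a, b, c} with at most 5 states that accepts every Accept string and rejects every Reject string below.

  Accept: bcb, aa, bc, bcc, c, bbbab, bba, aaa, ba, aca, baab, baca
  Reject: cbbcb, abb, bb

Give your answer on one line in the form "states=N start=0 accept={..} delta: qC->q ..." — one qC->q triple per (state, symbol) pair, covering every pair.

Grow the machine one transition at a time. Run the examples from 0; the earliest place one falls off (shortest prefix, ties alphabetical) gets sent to the lowest-numbered state that keeps every Accept/Reject pair distinguishable — a pair clashes when both reach the same state with identical unread suffix — and to a fresh state only if none does.
a: 0a undefined. 0a->0: ok.
b: 0b undefined. 0b->0: no, aa/abb meet in 0. Open state 1: 0b->1.
c: 0c undefined. 0c->0: ok.
ba: 1a undefined. 1a->0: ok.
bb: 1b undefined. 1b->0: no, aa/abb meet in 0. 1b->1: no, bcb/cbbcb meet in 1 with "cb" left. Open state 2: 1b->2.
bc: 1c undefined. 1c->0: ok.
bba: 2a undefined. 2a->0: ok.
bbb: 2b undefined. 2b->0: ok.
cbbc: 2c undefined. 2c->0: no, bcb/cbbcb meet in 1. 2c->1: ok.
All examples now run through 3 states with every (state, symbol) defined. Accept strings end in {0,1}, Reject strings end in {2}; accept={0,1}.

states=3 start=0 accept={0,1} delta: 0a->0 0b->1 0c->0 1a->0 1b->2 1c->0 2a->0 2b->0 2c->1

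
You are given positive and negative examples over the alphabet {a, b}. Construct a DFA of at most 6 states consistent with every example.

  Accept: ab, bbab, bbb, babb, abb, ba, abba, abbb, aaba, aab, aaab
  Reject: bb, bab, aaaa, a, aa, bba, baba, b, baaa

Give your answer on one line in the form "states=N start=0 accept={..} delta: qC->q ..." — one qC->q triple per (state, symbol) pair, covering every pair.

states=5 start=0 accept={0,3,4} delta: 0a->1 0b->2 1a->1 1b->3 2a->4 2b->1 3a->0 3b->3 4a->0 4b->1

State merging on the prefix tree: take the shortest (then alphabetical) example prefix whose next move is undefined and point that move at state 0, else 1, else 2, ...; a target is out if some Accept/Reject pair would then sit in one state with the same input left (inseparable). If every existing state is out, open a new one.
a: 0a undefined. 0a->0: no, ab/b meet in 0 with "b" left. Open state 1: 0a->1.
b: 0b undefined. 0b->0: no, ab/bab meet in 1 with "b" left. 0b->1: no, ab/bb meet in 1 with "b" left. Open state 2: 0b->2.
aa: 1a undefined. 1a->0: no, aab/b meet in 2. 1a->1: ok.
ab: 1b undefined. 1b->0: no, abb/b meet in 2. 1b->1: no, ab/aaaa meet in 1. 1b->2: no, ab/b meet in 2. Open state 3: 1b->3.
ba: 2a undefined. 2a->0: no, babb/bb meet in 2 with "b" left. 2a->1: no, ab/bab meet in 3. 2a->2: no, ba/b meet in 2. 2a->3: no, abb/bab meet in 3 with "b" left. Open state 4: 2a->4.
bb: 2b undefined. 2b->0: no, bbb/b meet in 2. 2b->1: ok.
abb: 3b undefined. 3b->0: no, abba/bb meet in 1. 3b->1: no, abb/bb meet in 1. 3b->2: no, abb/b meet in 2. 3b->3: ok.
baa: 4a undefined. 4a->0: ok.
bab: 4b undefined. 4b->0: no, babb/b meet in 2. 4b->1: ok.
aaba: 3a undefined. 3a->0: ok.
All examples now run through 5 states with every (state, symbol) defined. Accept strings end in {0,3,4}, Reject strings end in {1,2}; accept={0,3,4}.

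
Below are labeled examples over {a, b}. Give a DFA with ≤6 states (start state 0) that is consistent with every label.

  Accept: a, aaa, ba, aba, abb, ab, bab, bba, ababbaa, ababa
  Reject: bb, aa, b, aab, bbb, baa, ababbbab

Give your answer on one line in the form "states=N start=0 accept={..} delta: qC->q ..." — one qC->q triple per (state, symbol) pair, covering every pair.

states=4 start=0 accept={1,2,3} delta: 0a->1 0b->0 1a->0 1b->2 2a->1 2b->3 3a->0 3b->1

Fold the examples into a partial DFA from state 0: repeatedly fix the first undefined (state, symbol) met by the shortest-then-alphabetical prefix, trying targets in increasing order and rejecting any under which an Accept and a Reject string meet in one state with the same remainder; add a state when all current targets are rejected. Accepting states are where Accept strings end.
a: 0a undefined. 0a->0: no, a/aa meet in 0. Open state 1: 0a->1.
b: 0b undefined. 0b->0: ok.
aa: 1a undefined. 1a->0: ok.
ab: 1b undefined. 1b->0: no, abb/bb meet in 0. 1b->1: no, a/ababbbab meet in 1. Open state 2: 1b->2.
aba: 2a undefined. 2a->0: no, aba/bb meet in 0. 2a->1: ok.
abb: 2b undefined. 2b->0: no, abb/bb meet in 0. 2b->1: no, ab/ababbbab meet in 2. 2b->2: no, abb/ababbbab meet in 2. Open state 3: 2b->3.
ababba: 3a undefined. 3a->0: ok.
ababbb: 3b undefined. 3b->0: no, ab/ababbbab meet in 2. 3b->1: ok.
All examples now run through 4 states with every (state, symbol) defined. Accept strings end in {1,2,3}, Reject strings end in {0}; accept={1,2,3}.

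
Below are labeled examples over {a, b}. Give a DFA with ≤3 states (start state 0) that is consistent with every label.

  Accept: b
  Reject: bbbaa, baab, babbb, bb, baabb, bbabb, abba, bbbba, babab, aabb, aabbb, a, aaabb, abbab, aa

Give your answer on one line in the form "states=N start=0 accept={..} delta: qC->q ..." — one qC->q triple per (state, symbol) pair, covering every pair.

states=3 start=0 accept={1} delta: 0a->0 0b->1 1a->1 1b->2 2a->2 2b->2

Grow the machine one transition at a time. Run the examples from 0; the earliest place one falls off (shortest prefix, ties alphabetical) gets sent to the lowest-numbered state that keeps every Accept/Reject pair distinguishable — a pair clashes when both reach the same state with identical unread suffix — and to a fresh state only if none does.
a: 0a undefined. 0a->0: ok.
b: 0b undefined. 0b->0: no, b/bbbaa meet in 0. Open state 1: 0b->1.
ba: 1a undefined. 1a->0: no, b/baab meet in 1. 1a->1: ok.
bb: 1b undefined. 1b->0: no, b/bbbaa meet in 1. 1b->1: no, b/bbbaa meet in 1. Open state 2: 1b->2.
bba: 2a undefined. 2a->0: no, b/babab meet in 1. 2a->1: no, b/abba meet in 1. 2a->2: ok.
bbb: 2b undefined. 2b->0: no, b/babbb meet in 1. 2b->1: no, b/bbbaa meet in 1. 2b->2: ok.
All examples now run through 3 states with every (state, symbol) defined. Accept strings end in {1}, Reject strings end in {0,2}; accept={1}.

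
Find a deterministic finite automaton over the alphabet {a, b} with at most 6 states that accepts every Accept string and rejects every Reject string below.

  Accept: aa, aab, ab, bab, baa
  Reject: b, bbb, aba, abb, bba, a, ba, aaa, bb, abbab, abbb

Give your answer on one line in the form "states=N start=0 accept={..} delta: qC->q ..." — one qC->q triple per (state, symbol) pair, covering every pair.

states=5 start=0 accept={2,3} delta: 0a->1 0b->0 1a->2 1b->3 2a->0 2b->2 3a->0 3b->4 4a->0 4b->0

State merging on the prefix tree: take the shortest (then alphabetical) example prefix whose next move is undefined and point that move at state 0, else 1, else 2, ...; a target is out if some Accept/Reject pair would then sit in one state with the same input left (inseparable). If every existing state is out, open a new one.
a: 0a undefined. 0a->0: no, aa/a meet in 0. Open state 1: 0a->1.
b: 0b undefined. 0b->0: ok.
aa: 1a undefined. 1a->0: no, aa/b meet in 0. 1a->1: no, aa/bba meet in 1. Open state 2: 1a->2.
ab: 1b undefined. 1b->0: no, ab/b meet in 0. 1b->1: no, aa/aba meet in 2. 1b->2: no, aab/abb meet in 2 with "b" left. Open state 3: 1b->3.
aaa: 2a undefined. 2a->0: ok.
aab: 2b undefined. 2b->0: no, aab/b meet in 0. 2b->1: no, aab/bba meet in 1. 2b->2: ok.
aba: 3a undefined. 3a->0: ok.
abb: 3b undefined. 3b->0: no, ab/abbab meet in 3. 3b->1: no, aa/abbab meet in 2. 3b->2: no, aa/abb meet in 2. 3b->3: no, ab/abb meet in 3. Open state 4: 3b->4.
abba: 4a undefined. 4a->0: ok.
abbb: 4b undefined. 4b->0: ok.
All examples now run through 5 states with every (state, symbol) defined. Accept strings end in {2,3}, Reject strings end in {0,1,4}; accept={2,3}.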